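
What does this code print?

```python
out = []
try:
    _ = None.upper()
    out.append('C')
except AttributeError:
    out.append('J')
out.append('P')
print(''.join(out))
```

Execution trace: 'J' (except AttributeError) → 'P' (after the try/except). Output: JP

Answer: JP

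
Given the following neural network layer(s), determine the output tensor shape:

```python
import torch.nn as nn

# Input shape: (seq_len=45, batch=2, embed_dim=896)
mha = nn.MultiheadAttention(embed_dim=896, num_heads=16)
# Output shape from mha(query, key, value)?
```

Input: (45, 2, 896) -> Output: (45, 2, 896)

Answer: (45, 2, 896)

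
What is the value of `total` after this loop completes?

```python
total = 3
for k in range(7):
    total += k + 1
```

Start at 3, add 1 to 7 = 31
`total` takes the values: 3 → 4 → 6 → 9 → 13 → 18 → 24 → 31

Answer: 31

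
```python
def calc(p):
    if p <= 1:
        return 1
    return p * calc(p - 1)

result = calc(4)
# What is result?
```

calc(4) = 4 * 3 * 2 * 1 = 24

Answer: 24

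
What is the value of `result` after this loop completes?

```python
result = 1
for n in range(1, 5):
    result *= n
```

4! = 24
`result` takes the values: 1 → 2 → 6 → 24

Answer: 24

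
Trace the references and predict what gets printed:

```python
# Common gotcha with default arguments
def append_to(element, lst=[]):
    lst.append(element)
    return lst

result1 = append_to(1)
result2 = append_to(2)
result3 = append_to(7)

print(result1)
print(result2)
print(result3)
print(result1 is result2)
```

Key concept: mutable default argument gotcha.
Step by step:
`result1 = append_to(1)` → result1 = [1]
`result2 = append_to(2)` → result1 = [1, 2] (same object as result2); result2 = [1, 2] (same object as result1)
`result3 = append_to(7)` → result1 = [1, 2, 7] (same object as result2, result3); result2 = [1, 2, 7] (same object as result1, result3); result3 = [1, 2, 7] (same object as result1, result2)
`print(result1)` → prints [1, 2, 7]
`print(result2)` → prints [1, 2, 7]
`print(result3)` → prints [1, 2, 7]
`print(result1 is result2)` → prints True

Answer:
[1, 2, 7]
[1, 2, 7]
[1, 2, 7]
True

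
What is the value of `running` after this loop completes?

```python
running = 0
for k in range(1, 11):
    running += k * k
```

Sum of squares 1² to 10² = 385
`running` takes the values: 0 → 1 → 5 → 14 → 30 → 55 → 91 → 140 → 204 → 285 → 385

Answer: 385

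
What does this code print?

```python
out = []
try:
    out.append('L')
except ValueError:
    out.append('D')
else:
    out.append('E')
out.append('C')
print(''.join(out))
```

Execution trace: 'L' (try body, no exception) → 'E' (else) → 'C' (after the try/except). Output: LEC

Answer: LEC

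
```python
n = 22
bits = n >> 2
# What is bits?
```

Trace:
`n = 22` → n = 22
`bits = n >> 2` → bits = 5
So bits = 5

Answer: 5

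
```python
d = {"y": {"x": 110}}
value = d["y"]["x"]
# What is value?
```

Trace:
`d = {"y": {"x": 110}}` → d = {'y': {'x': 110}}
`value = d["y"]["x"]` → value = 110
So value = 110

Answer: 110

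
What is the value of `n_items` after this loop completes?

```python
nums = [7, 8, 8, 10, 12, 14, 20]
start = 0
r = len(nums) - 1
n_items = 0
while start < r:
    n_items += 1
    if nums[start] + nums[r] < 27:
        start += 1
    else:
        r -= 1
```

Steps to find pair summing to 27
`n_items` takes the values: 0 → 1 → 2 → 3 → 4 → 5 → 6

Answer: 6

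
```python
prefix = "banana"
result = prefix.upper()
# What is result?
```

Trace:
`prefix = "banana"` → prefix = 'banana'
`result = prefix.upper()` → result = 'BANANA'
So result = 'BANANA'

Answer: 'BANANA'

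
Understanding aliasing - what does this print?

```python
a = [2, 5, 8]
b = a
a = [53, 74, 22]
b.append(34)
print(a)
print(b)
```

Key concept: rebinding vs mutation: a is rebound to a new list, b still points at the original.
Step by step:
`a = [2, 5, 8]` → a = [2, 5, 8]
`b = a` → b = [2, 5, 8] (same object as a)
`a = [53, 74, 22]` → a = [53, 74, 22]
`b.append(34)` → b = [2, 5, 8, 34]
`print(a)` → prints [53, 74, 22]
`print(b)` → prints [2, 5, 8, 34]

Answer:
[53, 74, 22]
[2, 5, 8, 34]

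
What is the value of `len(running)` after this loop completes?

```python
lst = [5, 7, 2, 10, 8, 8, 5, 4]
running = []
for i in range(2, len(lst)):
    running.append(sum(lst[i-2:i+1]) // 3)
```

Number of 3-element averages
`running` takes the values: [] → [4] → [4, 6] → [4, 6, 6] → [4, 6, 6, 8] → [4, 6, 6, 8, 7] → [4, 6, 6, 8, 7, 5]
So `len(running)` = 6

Answer: 6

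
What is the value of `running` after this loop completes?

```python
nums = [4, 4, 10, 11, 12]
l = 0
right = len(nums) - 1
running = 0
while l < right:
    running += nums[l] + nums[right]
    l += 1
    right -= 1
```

Sum of pairs from ends
`running` takes the values: 0 → 16 → 31

Answer: 31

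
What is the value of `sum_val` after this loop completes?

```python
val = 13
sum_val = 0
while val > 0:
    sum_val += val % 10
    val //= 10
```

Sum digits of 13
`sum_val` takes the values: 0 → 3 → 4

Answer: 4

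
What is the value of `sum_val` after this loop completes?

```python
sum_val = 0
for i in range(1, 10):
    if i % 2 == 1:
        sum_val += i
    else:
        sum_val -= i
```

Add odd, subtract even
`sum_val` takes the values: 0 → 1 → -1 → 2 → -2 → 3 → -3 → 4 → -4 → 5

Answer: 5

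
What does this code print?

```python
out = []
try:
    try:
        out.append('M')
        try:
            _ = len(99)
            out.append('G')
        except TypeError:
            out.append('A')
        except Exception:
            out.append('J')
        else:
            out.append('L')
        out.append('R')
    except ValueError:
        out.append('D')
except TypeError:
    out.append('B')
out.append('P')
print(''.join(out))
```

Execution trace: 'M' (try body) → 'A' (inner except TypeError) → 'R' (try body, no exception) → 'P' (after the try/except). Output: MARP

Answer: MARP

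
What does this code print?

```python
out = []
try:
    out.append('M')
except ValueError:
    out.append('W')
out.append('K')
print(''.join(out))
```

Execution trace: 'M' (try body, no exception) → 'K' (after the try/except). Output: MK

Answer: MK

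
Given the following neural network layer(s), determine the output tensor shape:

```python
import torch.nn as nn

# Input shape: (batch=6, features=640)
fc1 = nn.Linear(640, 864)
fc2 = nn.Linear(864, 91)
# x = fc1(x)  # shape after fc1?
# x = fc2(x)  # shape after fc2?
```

Input: (6, 640) -> after fc1: (6, 864) -> Output: (6, 91)

Answer: (6, 91)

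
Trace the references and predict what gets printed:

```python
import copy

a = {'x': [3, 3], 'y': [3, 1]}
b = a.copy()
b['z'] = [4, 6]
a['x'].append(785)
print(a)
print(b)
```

Key concept: shallow copy of dict with mutable values.
Step by step:
`a = {'x': [3, 3], 'y': [3, 1]}` → a = {'x': [3, 3], 'y': [3, 1]}
`b = a.copy()` → b = {'x': [3, 3], 'y': [3, 1]}
`b['z'] = [4, 6]` → b = {'x': [3, 3], 'y': [3, 1], 'z': [4, 6]}
`a['x'].append(785)` → a = {'x': [3, 3, 785], 'y': [3, 1]}; b = {'x': [3, 3, 785], 'y': [3, 1], 'z': [4, 6]}
`print(a)` → prints {'x': [3, 3, 785], 'y': [3, 1]}
`print(b)` → prints {'x': [3, 3, 785], 'y': [3, 1], 'z': [4, 6]}

Answer:
{'x': [3, 3, 785], 'y': [3, 1]}
{'x': [3, 3, 785], 'y': [3, 1], 'z': [4, 6]}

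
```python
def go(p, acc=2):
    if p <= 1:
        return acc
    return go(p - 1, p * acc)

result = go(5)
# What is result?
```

Accumulator trace (n, acc): (5, 2) -> (4, 10) -> (3, 40) -> (2, 120) -> (1, 240) -> return 240

Answer: 240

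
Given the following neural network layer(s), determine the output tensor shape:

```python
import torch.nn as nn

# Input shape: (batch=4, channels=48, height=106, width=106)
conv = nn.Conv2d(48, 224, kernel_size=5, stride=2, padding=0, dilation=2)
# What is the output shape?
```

Input: (4, 48, 106, 106) -> Output: (4, 224, 49, 49)

Answer: (4, 224, 49, 49)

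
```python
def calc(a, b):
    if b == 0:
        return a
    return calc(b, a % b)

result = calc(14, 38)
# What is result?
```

calc(14, 38) -> calc(38, 14) -> calc(14, 10) -> calc(10, 4) -> calc(4, 2) -> calc(2, 0) -> 2

Answer: 2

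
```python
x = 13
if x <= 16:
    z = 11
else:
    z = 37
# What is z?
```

Trace:
`x = 13` → x = 13
`if x <= 16: ...` → x <= 16 is True → z = 11
So z = 11

Answer: 11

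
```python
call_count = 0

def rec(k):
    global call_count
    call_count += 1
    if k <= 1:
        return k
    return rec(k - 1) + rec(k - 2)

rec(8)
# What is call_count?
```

Calls(k) = 1 + Calls(k-1) + Calls(k-2); Calls(0)=Calls(1)=1. For k=8 this gives 67.

Answer: 67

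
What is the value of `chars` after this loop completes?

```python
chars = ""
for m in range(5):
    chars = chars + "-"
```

Repeat '-' 5 times
`chars` takes the values: "" → "-" → "--" → "---" → "----" → "-----"

Answer: "-----"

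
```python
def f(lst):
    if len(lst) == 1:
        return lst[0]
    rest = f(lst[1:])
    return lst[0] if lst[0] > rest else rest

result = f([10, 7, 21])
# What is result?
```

Recursive max over [10, 7, 21] = 21

Answer: 21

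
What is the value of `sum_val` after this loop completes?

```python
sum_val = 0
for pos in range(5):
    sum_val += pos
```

Sum of 0 to 4 = 10
`sum_val` takes the values: 0 → 1 → 3 → 6 → 10

Answer: 10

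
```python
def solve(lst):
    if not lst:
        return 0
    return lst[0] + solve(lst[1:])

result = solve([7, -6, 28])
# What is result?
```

7 + (-6) + 28 + 0 = 29

Answer: 29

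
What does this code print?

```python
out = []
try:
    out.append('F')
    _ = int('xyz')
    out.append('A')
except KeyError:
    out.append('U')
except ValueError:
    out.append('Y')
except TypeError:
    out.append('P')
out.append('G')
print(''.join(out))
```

Execution trace: 'F' (try body) → 'Y' (except ValueError) → 'G' (after the try/except). Output: FYG

Answer: FYG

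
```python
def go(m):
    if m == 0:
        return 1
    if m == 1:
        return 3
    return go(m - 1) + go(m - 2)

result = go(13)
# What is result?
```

Build up from base cases: go(0)=1, go(1)=3, go(2)=4, go(3)=7, go(4)=11, go(5)=18, go(6)=29, ..., go(13)=843

Answer: 843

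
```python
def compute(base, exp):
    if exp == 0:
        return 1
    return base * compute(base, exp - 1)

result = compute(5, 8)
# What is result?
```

compute(5, 8) = 5 * 5 * 5 * 5 * 5 * 5 * 5 * 5 = 390625

Answer: 390625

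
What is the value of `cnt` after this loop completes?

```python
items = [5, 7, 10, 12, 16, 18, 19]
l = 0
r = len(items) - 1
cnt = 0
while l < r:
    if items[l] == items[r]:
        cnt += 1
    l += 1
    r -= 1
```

Count matching pairs from ends
`cnt` takes the values: 0

Answer: 0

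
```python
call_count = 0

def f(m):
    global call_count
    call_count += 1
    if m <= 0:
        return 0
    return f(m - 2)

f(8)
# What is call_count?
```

Linear recursion stepping by 2: 5 calls from m=8 down to ≤0.

Answer: 5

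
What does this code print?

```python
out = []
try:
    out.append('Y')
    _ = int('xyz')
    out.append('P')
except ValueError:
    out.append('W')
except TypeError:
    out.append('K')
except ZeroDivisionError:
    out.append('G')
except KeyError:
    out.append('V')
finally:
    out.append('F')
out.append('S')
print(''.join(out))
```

Execution trace: 'Y' (try body) → 'W' (except ValueError) → 'F' (finally) → 'S' (after the try/except). Output: YWFS

Answer: YWFS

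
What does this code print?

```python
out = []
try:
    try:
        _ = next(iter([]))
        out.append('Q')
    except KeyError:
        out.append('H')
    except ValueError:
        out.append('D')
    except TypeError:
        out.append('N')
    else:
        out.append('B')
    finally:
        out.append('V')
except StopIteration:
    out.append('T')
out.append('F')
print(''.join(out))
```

Execution trace: 'V' (finally) → 'T' (outer except StopIteration) → 'F' (after the try/except). Output: VTF

Answer: VTF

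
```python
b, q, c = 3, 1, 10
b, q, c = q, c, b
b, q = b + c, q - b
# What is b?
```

Trace:
`b, q, c = 3, 1, 10` → b = 3; q = 1; c = 10
`b, q, c = q, c, b` → b = 1; q = 10; c = 3
`b, q = b + c, q - b` → b = 4; q = 9
So b = 4

Answer: 4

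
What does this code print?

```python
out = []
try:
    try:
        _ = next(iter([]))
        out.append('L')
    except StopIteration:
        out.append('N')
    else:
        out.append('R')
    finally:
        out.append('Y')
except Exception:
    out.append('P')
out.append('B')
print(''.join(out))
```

Execution trace: 'N' (inner except StopIteration) → 'Y' (inner finally) → 'B' (after the try/except). Output: NYB

Answer: NYB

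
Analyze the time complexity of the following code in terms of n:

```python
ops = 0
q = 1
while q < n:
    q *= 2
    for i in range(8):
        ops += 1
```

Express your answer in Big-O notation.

Each loop level contributes: log n × 1. Multiplying the contributions gives O(log n).

Answer: O(log n)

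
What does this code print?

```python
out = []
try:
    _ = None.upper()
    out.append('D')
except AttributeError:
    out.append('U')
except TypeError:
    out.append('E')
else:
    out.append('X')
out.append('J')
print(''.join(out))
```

Execution trace: 'U' (except AttributeError) → 'J' (after the try/except). Output: UJ

Answer: UJ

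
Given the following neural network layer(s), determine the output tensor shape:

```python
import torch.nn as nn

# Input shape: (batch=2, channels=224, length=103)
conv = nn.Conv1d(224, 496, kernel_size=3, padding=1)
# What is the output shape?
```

Input: (2, 224, 103) -> Output: (2, 496, 103)

Answer: (2, 496, 103)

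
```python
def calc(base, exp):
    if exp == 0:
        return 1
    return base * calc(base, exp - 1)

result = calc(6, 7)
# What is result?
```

calc(6, 7) = 6 * 6 * 6 * 6 * 6 * 6 * 6 = 279936

Answer: 279936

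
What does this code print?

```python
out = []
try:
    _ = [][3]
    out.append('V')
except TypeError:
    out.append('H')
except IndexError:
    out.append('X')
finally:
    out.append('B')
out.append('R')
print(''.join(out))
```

Execution trace: 'X' (except IndexError) → 'B' (finally) → 'R' (after the try/except). Output: XBR

Answer: XBR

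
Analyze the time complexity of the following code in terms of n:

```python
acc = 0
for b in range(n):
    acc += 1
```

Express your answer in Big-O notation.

Each loop level contributes: n. Multiplying the contributions gives O(n).

Answer: O(n)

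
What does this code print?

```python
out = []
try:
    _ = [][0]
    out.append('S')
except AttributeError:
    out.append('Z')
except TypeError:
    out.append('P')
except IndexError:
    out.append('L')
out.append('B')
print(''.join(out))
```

Execution trace: 'L' (except IndexError) → 'B' (after the try/except). Output: LB

Answer: LB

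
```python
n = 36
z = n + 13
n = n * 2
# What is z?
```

Trace:
`n = 36` → n = 36
`z = n + 13` → z = 49
`n = n * 2` → n = 72
So z = 49

Answer: 49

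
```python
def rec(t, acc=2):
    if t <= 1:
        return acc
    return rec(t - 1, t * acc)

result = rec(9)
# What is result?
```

Accumulator trace (n, acc): (9, 2) -> (8, 18) -> (7, 144) -> (6, 1008) -> (5, 6048) -> (4, 30240) -> (3, 120960) -> (2, 362880) -> (1, 725760) -> return 725760

Answer: 725760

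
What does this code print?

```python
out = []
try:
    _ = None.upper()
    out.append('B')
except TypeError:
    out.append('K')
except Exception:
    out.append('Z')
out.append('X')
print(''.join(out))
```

Execution trace: 'Z' (except Exception) → 'X' (after the try/except). Output: ZX

Answer: ZX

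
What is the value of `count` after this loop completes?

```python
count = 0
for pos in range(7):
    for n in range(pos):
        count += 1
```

Triangle number: 0+1+2+...+6
`count` takes the values: 0 → 1 → 2 → 3 → 4 → 5 → 6 → 7 → 8 → 9 → 10 → 11 → 12 → 13 → 14 → 15 → 16 → 17 → 18 → 19 → 20 → 21

Answer: 21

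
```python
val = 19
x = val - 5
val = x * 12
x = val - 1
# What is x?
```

Trace:
`val = 19` → val = 19
`x = val - 5` → x = 14
`val = x * 12` → val = 168
`x = val - 1` → x = 167
So x = 167

Answer: 167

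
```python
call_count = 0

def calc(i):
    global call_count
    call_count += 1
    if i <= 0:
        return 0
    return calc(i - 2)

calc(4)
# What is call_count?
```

Linear recursion stepping by 2: 3 calls from i=4 down to ≤0.

Answer: 3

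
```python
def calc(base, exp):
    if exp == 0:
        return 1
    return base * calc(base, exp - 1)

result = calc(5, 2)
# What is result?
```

calc(5, 2) = 5 * 5 = 25

Answer: 25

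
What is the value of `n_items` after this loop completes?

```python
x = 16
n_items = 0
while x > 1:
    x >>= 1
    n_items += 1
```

Count right shifts until 1
`n_items` takes the values: 0 → 1 → 2 → 3 → 4

Answer: 4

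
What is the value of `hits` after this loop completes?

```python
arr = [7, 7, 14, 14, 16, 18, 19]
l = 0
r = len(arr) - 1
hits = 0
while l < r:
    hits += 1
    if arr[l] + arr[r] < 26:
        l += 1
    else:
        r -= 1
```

Steps to find pair summing to 26
`hits` takes the values: 0 → 1 → 2 → 3 → 4 → 5 → 6

Answer: 6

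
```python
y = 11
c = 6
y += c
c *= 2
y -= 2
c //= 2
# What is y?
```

Trace:
`y = 11` → y = 11
`c = 6` → c = 6
`y += c` → y = 17
`c *= 2` → c = 12
`y -= 2` → y = 15
`c //= 2` → c = 6
So y = 15

Answer: 15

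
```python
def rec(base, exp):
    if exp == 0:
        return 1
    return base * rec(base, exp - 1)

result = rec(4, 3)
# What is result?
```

rec(4, 3) = 4 * 4 * 4 = 64

Answer: 64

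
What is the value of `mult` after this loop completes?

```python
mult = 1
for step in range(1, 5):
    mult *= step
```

4! = 24
`mult` takes the values: 1 → 2 → 6 → 24

Answer: 24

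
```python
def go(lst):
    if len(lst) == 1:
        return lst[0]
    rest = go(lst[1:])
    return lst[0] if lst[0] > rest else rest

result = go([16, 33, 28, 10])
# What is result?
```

Recursive max over [16, 33, 28, 10] = 33

Answer: 33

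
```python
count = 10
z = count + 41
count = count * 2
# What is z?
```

Trace:
`count = 10` → count = 10
`z = count + 41` → z = 51
`count = count * 2` → count = 20
So z = 51

Answer: 51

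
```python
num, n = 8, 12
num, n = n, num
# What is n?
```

Trace:
`num, n = 8, 12` → num = 8; n = 12
`num, n = n, num` → num = 12; n = 8
So n = 8

Answer: 8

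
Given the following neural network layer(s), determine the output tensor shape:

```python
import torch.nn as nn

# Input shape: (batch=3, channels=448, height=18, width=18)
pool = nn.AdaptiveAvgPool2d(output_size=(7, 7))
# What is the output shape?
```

Input: (3, 448, 18, 18) -> Output: (3, 448, 7, 7)

Answer: (3, 448, 7, 7)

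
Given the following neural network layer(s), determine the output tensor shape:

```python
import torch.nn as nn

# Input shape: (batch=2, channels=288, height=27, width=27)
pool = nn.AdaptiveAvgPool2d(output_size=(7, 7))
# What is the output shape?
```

Input: (2, 288, 27, 27) -> Output: (2, 288, 7, 7)

Answer: (2, 288, 7, 7)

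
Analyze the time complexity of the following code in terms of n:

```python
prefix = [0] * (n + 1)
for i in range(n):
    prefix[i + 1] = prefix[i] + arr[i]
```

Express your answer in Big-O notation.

This is Prefix sum computation. Time complexity: O(n).

Answer: O(n)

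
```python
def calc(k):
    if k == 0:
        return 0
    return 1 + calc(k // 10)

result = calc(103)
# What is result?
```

Count of digits of 103: 3

Answer: 3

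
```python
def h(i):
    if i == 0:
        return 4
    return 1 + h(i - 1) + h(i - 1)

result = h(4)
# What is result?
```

h(i) = 1 + 2·h(i-1), h(0)=4. Closed form: (4+1)·2^4 - 1 = 79.

Answer: 79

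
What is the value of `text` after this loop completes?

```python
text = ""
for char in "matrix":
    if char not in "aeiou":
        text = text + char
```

Remove vowels from 'matrix'
`text` takes the values: "" → "m" → "mt" → "mtr" → "mtrx"

Answer: "mtrx"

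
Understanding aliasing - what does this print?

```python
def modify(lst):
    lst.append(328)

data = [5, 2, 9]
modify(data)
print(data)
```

Key concept: function modifies passed list.
Step by step:
`data = [5, 2, 9]` → data = [5, 2, 9]
`modify(data)` → data = [5, 2, 9, 328]
`print(data)` → prints [5, 2, 9, 328]

Answer: [5, 2, 9, 328]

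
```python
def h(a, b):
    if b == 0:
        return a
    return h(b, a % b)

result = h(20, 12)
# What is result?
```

h(20, 12) -> h(12, 8) -> h(8, 4) -> h(4, 0) -> 4

Answer: 4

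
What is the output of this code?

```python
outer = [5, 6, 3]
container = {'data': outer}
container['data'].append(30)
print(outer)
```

Key concept: dict holds reference to list.
Step by step:
`outer = [5, 6, 3]` → outer = [5, 6, 3]
`container = {'data': outer}` → container = {'data': [5, 6, 3]}
`container['data'].append(30)` → outer = [5, 6, 3, 30]; container = {'data': [5, 6, 3, 30]}
`print(outer)` → prints [5, 6, 3, 30]

Answer: [5, 6, 3, 30]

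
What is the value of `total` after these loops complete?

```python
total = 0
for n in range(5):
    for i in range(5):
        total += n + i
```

Sum of all n+i for n,i in 5x5
`total` takes the values: 0 → 1 → 3 → 6 → 10 → 11 → 13 → 16 → 20 → 25 → 27 → 30 → 34 → 39 → 45 → 48 → 52 → 57 → 63 → 70 → 74 → 79 → 85 → 92 → 100

Answer: 100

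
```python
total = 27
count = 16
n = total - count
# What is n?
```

Trace:
`total = 27` → total = 27
`count = 16` → count = 16
`n = total - count` → n = 11
So n = 11

Answer: 11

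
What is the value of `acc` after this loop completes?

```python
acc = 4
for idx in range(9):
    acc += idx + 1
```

Start at 4, add 1 to 9 = 49
`acc` takes the values: 4 → 5 → 7 → 10 → 14 → 19 → 25 → 32 → 40 → 49

Answer: 49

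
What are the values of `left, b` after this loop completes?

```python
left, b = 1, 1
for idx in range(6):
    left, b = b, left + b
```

Fibonacci: after 6 iterations
`left, b` takes the values: (1, 1) → (1, 2) → (2, 3) → (3, 5) → (5, 8) → (8, 13) → (13, 21)

Answer: 13, 21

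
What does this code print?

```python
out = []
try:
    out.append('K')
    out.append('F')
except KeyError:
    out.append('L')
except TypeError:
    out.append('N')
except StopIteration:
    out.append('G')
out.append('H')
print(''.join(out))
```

Execution trace: 'K' (try body) → 'F' (try body, no exception) → 'H' (after the try/except). Output: KFH

Answer: KFH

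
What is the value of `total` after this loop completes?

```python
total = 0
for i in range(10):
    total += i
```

Sum of 0 to 9 = 45
`total` takes the values: 0 → 1 → 3 → 6 → 10 → 15 → 21 → 28 → 36 → 45

Answer: 45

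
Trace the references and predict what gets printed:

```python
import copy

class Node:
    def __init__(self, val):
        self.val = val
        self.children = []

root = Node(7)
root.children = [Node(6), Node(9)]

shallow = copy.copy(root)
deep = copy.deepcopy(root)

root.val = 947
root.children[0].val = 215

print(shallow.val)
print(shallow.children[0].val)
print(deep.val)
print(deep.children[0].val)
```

Key concept: deep copy with custom objects.
Step by step:
`root = Node(7)` → root = Node(val=7, children=[])
`root.children = [Node(6), Node(9)]` → root = Node(val=7, children=[Node(val=6, children=[]), Node(val=9, children=[])])
`shallow = copy.copy(root)` → shallow = Node(val=7, children=[Node(val=6, children=[]), Node(val=9, children=[])])
`deep = copy.deepcopy(root)` → deep = Node(val=7, children=[Node(val=6, children=[]), Node(val=9, children=[])])
`root.val = 947` → root = Node(val=947, children=[Node(val=6, children=[]), Node(val=9, children=[])])
`root.children[0].val = 215` → root = Node(val=947, children=[Node(val=215, children=[]), Node(val=9, children=[])]); shallow = Node(val=7, children=[Node(val=215, children=[]), Node(val=9, children=[])])
`print(shallow.val)` → prints 7
`print(shallow.children[0].val)` → prints 215
`print(deep.val)` → prints 7
`print(deep.children[0].val)` → prints 6

Answer:
7
215
7
6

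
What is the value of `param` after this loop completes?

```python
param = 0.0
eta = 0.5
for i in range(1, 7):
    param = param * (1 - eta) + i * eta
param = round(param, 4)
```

Moving average with lr=0.5
`param` takes the values: 0.0 → 0.5 → 1.25 → 2.125 → 3.0625 → 4.03125 → 5.015625 → 5.0156

Answer: 5.0156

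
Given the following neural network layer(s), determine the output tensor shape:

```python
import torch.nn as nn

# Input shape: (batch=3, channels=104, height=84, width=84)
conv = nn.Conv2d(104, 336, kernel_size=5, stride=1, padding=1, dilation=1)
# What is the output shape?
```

Input: (3, 104, 84, 84) -> Output: (3, 336, 82, 82)

Answer: (3, 336, 82, 82)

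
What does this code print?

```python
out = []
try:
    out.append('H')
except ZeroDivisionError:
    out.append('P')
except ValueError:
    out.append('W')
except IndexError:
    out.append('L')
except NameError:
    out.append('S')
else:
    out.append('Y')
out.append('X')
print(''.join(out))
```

Execution trace: 'H' (try body, no exception) → 'Y' (else) → 'X' (after the try/except). Output: HYX

Answer: HYX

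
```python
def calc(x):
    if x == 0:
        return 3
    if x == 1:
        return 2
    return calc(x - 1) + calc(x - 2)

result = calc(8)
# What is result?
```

Build up from base cases: calc(0)=3, calc(1)=2, calc(2)=5, calc(3)=7, calc(4)=12, calc(5)=19, calc(6)=31, ..., calc(8)=81

Answer: 81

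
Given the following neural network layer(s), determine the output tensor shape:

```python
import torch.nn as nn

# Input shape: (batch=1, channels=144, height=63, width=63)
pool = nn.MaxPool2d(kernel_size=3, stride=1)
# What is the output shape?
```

Input: (1, 144, 63, 63) -> Output: (1, 144, 61, 61)

Answer: (1, 144, 61, 61)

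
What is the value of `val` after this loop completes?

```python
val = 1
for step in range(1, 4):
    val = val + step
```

Start at 1, add 1 through 3
`val` takes the values: 1 → 2 → 4 → 7

Answer: 7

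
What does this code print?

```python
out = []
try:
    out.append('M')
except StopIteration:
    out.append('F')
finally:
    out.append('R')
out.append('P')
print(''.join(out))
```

Execution trace: 'M' (try body, no exception) → 'R' (finally) → 'P' (after the try/except). Output: MRP

Answer: MRP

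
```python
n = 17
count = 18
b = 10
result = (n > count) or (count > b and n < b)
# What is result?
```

Trace:
`n = 17` → n = 17
`count = 18` → count = 18
`b = 10` → b = 10
`result = (n > count) or (count > b and n < b)` → result = False
So result = False

Answer: False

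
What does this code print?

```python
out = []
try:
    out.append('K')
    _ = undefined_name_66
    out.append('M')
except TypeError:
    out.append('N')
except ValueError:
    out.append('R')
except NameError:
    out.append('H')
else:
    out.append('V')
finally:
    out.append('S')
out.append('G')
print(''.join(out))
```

Execution trace: 'K' (try body) → 'H' (except NameError) → 'S' (finally) → 'G' (after the try/except). Output: KHSG

Answer: KHSG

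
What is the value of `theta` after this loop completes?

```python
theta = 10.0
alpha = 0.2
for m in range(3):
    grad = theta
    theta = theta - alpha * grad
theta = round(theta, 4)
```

Gradient descent: w = 10.0 * (1 - 0.2)^3
`theta` takes the values: 10.0 → 8.0 → 6.4 → 5.12

Answer: 5.12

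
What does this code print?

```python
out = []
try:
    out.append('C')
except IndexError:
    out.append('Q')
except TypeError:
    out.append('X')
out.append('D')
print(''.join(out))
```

Execution trace: 'C' (try body, no exception) → 'D' (after the try/except). Output: CD

Answer: CD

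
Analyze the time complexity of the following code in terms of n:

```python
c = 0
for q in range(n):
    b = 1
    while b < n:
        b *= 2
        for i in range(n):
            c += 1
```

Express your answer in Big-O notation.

Each loop level contributes: n × log n × n. Multiplying the contributions gives O(n^2 log n).

Answer: O(n^2 log n)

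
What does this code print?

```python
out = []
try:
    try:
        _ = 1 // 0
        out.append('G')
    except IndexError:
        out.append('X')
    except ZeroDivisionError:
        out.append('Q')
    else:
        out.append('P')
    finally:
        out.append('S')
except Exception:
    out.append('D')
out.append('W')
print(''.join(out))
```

Execution trace: 'Q' (inner except ZeroDivisionError) → 'S' (inner finally) → 'W' (after the try/except). Output: QSW

Answer: QSW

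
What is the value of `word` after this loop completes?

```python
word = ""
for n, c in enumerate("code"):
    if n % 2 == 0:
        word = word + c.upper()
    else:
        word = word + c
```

Uppercase even positions in 'code'
`word` takes the values: "" → "C" → "Co" → "CoD" → "CoDe"

Answer: "CoDe"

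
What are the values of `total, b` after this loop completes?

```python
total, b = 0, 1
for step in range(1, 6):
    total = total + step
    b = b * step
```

Sum and factorial of 1 to 5
`total, b` takes the values: (0, 1) → (1, 1) → (3, 1) → (3, 2) → (6, 2) → (6, 6) → (10, 6) → (10, 24) → (15, 24) → (15, 120)

Answer: 15, 120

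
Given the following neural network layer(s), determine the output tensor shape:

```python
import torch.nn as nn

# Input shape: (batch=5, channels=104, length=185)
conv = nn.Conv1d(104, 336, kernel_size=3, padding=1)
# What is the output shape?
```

Input: (5, 104, 185) -> Output: (5, 336, 185)

Answer: (5, 336, 185)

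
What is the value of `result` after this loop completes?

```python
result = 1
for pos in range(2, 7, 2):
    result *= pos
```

Product of even numbers 2 to 6
`result` takes the values: 1 → 2 → 8 → 48

Answer: 48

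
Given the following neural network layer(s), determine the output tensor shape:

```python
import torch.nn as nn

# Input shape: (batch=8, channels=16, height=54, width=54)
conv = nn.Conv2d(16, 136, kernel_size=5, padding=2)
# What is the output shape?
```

Input: (8, 16, 54, 54) -> Output: (8, 136, 54, 54)

Answer: (8, 136, 54, 54)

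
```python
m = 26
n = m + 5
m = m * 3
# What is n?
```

Trace:
`m = 26` → m = 26
`n = m + 5` → n = 31
`m = m * 3` → m = 78
So n = 31

Answer: 31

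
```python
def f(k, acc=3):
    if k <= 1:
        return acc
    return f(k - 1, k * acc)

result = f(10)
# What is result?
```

Accumulator trace (n, acc): (10, 3) -> (9, 30) -> (8, 270) -> (7, 2160) -> (6, 15120) -> (5, 90720) -> (4, 453600) -> (3, 1814400) -> (2, 5443200) -> (1, 10886400) -> return 10886400

Answer: 10886400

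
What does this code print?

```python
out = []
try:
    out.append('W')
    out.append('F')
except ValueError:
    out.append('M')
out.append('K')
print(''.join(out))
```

Execution trace: 'W' (try body) → 'F' (try body, no exception) → 'K' (after the try/except). Output: WFK

Answer: WFK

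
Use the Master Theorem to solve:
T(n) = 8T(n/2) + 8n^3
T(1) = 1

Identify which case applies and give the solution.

a=8, b=2, f(n)=8n^3. log_2(8) = 3. Since c=3 = 3, Case 2 applies: T(n) = Θ(n^log_b(a) · log n) = O(n^3 log n).

Answer: O(n^3 log n) - Case 2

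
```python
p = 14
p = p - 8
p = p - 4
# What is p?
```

Trace:
`p = 14` → p = 14
`p = p - 8` → p = 6
`p = p - 4` → p = 2
So p = 2

Answer: 2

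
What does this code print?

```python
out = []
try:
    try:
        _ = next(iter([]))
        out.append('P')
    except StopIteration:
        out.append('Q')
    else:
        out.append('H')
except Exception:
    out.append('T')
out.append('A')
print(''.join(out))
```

Execution trace: 'Q' (inner except StopIteration) → 'A' (after the try/except). Output: QA

Answer: QA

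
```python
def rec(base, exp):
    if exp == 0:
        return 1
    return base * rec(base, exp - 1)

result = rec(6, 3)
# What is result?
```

rec(6, 3) = 6 * 6 * 6 = 216

Answer: 216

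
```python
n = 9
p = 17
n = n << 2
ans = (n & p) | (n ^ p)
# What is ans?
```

Trace:
`n = 9` → n = 9
`p = 17` → p = 17
`n = n << 2` → n = 36
`ans = (n & p) | (n ^ p)` → ans = 53
So ans = 53

Answer: 53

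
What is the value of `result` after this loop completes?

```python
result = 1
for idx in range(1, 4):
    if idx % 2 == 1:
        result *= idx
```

Product of odd numbers 1 to 3
`result` takes the values: 1 → 3

Answer: 3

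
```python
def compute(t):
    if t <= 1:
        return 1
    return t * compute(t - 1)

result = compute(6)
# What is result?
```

compute(6) = 6 * 5 * 4 * 3 * 2 * 1 = 720

Answer: 720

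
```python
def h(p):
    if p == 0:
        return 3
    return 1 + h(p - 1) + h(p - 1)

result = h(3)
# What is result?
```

h(p) = 1 + 2·h(p-1), h(0)=3. Closed form: (3+1)·2^3 - 1 = 31.

Answer: 31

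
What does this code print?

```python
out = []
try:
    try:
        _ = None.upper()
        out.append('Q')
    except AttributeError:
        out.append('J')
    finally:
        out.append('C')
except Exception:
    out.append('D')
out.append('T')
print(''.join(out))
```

Execution trace: 'J' (inner except AttributeError) → 'C' (inner finally) → 'T' (after the try/except). Output: JCT

Answer: JCT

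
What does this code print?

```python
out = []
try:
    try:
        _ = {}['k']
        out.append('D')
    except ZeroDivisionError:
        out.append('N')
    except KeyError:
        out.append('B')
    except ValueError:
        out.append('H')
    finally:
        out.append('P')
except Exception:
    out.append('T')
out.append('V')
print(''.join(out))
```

Execution trace: 'B' (inner except KeyError) → 'P' (inner finally) → 'V' (after the try/except). Output: BPV

Answer: BPV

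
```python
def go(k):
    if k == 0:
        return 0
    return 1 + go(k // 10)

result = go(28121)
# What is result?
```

Count of digits of 28121: 5

Answer: 5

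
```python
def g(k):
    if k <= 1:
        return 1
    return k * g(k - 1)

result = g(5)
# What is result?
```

g(5) = 5 * 4 * 3 * 2 * 1 = 120

Answer: 120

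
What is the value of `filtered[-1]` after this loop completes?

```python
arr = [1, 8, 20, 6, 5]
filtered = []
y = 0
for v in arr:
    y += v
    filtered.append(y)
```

Cumulative sum ends at 40
`filtered` takes the values: [] → [1] → [1, 9] → [1, 9, 29] → [1, 9, 29, 35] → [1, 9, 29, 35, 40]
So `filtered[-1]` = 40

Answer: 40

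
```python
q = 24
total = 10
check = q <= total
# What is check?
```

Trace:
`q = 24` → q = 24
`total = 10` → total = 10
`check = q <= total` → check = False
So check = False

Answer: False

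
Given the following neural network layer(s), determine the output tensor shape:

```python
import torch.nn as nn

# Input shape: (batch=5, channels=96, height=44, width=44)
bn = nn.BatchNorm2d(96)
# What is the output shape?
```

Input: (5, 96, 44, 44) -> Output: (5, 96, 44, 44)

Answer: (5, 96, 44, 44)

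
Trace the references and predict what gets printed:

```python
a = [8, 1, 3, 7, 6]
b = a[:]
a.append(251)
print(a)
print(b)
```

Key concept: slice [:] creates copy.
Step by step:
`a = [8, 1, 3, 7, 6]` → a = [8, 1, 3, 7, 6]
`b = a[:]` → b = [8, 1, 3, 7, 6]
`a.append(251)` → a = [8, 1, 3, 7, 6, 251]
`print(a)` → prints [8, 1, 3, 7, 6, 251]
`print(b)` → prints [8, 1, 3, 7, 6]

Answer:
[8, 1, 3, 7, 6, 251]
[8, 1, 3, 7, 6]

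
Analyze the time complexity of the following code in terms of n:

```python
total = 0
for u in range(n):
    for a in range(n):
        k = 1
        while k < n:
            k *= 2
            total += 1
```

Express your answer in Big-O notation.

Each loop level contributes: n × n × log n. Multiplying the contributions gives O(n^2 log n).

Answer: O(n^2 log n)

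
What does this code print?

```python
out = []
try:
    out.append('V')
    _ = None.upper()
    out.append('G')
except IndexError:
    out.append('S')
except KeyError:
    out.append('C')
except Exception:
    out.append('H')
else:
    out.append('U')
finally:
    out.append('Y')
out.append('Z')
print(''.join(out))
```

Execution trace: 'V' (try body) → 'H' (except Exception) → 'Y' (finally) → 'Z' (after the try/except). Output: VHYZ

Answer: VHYZ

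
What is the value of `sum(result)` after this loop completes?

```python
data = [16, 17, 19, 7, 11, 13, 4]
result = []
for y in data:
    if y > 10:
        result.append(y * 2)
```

Sum of doubled values > 10
`result` takes the values: [] → [32] → [32, 34] → [32, 34, 38] → [32, 34, 38, 22] → [32, 34, 38, 22, 26]
So `sum(result)` = 152

Answer: 152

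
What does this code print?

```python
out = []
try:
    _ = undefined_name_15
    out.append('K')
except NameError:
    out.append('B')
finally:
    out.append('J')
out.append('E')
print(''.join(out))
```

Execution trace: 'B' (except NameError) → 'J' (finally) → 'E' (after the try/except). Output: BJE

Answer: BJE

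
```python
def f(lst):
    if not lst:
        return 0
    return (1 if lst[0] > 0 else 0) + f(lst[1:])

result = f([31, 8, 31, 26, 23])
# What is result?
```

Count of positive elements in [31, 8, 31, 26, 23] = 5

Answer: 5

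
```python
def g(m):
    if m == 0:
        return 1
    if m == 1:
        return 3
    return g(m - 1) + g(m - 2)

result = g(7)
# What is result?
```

Build up from base cases: g(0)=1, g(1)=3, g(2)=4, g(3)=7, g(4)=11, g(5)=18, g(6)=29, ..., g(7)=47

Answer: 47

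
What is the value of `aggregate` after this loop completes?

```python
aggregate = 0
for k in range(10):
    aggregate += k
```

Sum of 0 to 9 = 45
`aggregate` takes the values: 0 → 1 → 3 → 6 → 10 → 15 → 21 → 28 → 36 → 45

Answer: 45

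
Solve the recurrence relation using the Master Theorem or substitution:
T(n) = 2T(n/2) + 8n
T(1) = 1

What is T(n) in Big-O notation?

By Master Theorem: a=2, b=2, f(n)=8n. Since log_2(2) = 1 and f(n) = Θ(n^1), Case 2 applies. T(n) = O(n log n).

Answer: O(n log n)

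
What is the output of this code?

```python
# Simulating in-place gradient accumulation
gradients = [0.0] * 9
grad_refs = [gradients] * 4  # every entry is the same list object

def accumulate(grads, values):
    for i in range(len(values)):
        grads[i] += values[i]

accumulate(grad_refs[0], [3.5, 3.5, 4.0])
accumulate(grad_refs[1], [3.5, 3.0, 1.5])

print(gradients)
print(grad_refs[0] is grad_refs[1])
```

Key concept: gradient accumulation aliasing.
Step by step:
`gradients = [0.0] * 9` → gradients = [0.0, 0.0, 0.0, 0.0, 0.0, 0.0, 0.0, 0.0, 0.0]
`grad_refs = [gradients] * 4` → grad_refs = [[0.0, 0.0, 0.0, 0.0, 0.0, 0.0, 0.0, 0.0, 0.0], [0.0, 0.0, 0.0, 0.0, 0.0, 0.0, 0.0, 0.0, 0.0], [0.0, 0.0, 0.0, 0.0, 0.0, 0.0, 0.0, 0.0, 0.0], [0.0, 0.0, 0.0, 0.0, 0.0, 0.0, 0.0, 0.0, 0.0]]
`accumulate(grad_refs[0], [3.5, 3.5, 4.0])` → gradients = [3.5, 3.5, 4.0, 0.0, 0.0, 0.0, 0.0, 0.0, 0.0]; grad_refs = [[3.5, 3.5, 4.0, 0.0, 0.0, 0.0, 0.0, 0.0, 0.0], [3.5, 3.5, 4.0, 0.0, 0.0, 0.0, 0.0, 0.0, 0.0], [3.5, 3.5, 4.0, 0.0, 0.0, 0.0, 0.0, 0.0, 0.0], [3.5, 3.5, 4.0, 0.0, 0.0, 0.0, 0.0, 0.0, 0.0]]
`accumulate(grad_refs[1], [3.5, 3.0, 1.5])` → gradients = [7.0, 6.5, 5.5, 0.0, 0.0, 0.0, 0.0, 0.0, 0.0]; grad_refs = [[7.0, 6.5, 5.5, 0.0, 0.0, 0.0, 0.0, 0.0, 0.0], [7.0, 6.5, 5.5, 0.0, 0.0, 0.0, 0.0, 0.0, 0.0], [7.0, 6.5, 5.5, 0.0, 0.0, 0.0, 0.0, 0.0, 0.0], [7.0, 6.5, 5.5, 0.0, 0.0, 0.0, 0.0, 0.0, 0.0]]
`print(gradients)` → prints [7.0, 6.5, 5.5, 0.0, 0.0, 0.0, 0.0, 0.0, 0.0]
`print(grad_refs[0] is grad_refs[1])` → prints True

Answer:
[7.0, 6.5, 5.5, 0.0, 0.0, 0.0, 0.0, 0.0, 0.0]
True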